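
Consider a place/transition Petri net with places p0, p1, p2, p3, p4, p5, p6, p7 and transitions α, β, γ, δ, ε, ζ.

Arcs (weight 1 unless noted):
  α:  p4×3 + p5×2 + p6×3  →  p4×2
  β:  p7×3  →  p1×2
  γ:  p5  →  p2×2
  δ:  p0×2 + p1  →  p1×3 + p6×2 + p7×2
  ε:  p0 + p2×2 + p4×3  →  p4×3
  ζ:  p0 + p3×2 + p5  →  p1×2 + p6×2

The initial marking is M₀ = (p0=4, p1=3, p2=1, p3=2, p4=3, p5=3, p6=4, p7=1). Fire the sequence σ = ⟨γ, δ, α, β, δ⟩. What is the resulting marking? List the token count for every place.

(p0=0, p1=9, p2=3, p3=2, p4=2, p5=0, p6=5, p7=2)

step 1: fire γ:  (p0=4, p1=3, p2=1, p3=2, p4=3, p5=3, p6=4, p7=1) → (p0=4, p1=3, p2=3, p3=2, p4=3, p5=2, p6=4, p7=1)
step 2: fire δ:  (p0=4, p1=3, p2=3, p3=2, p4=3, p5=2, p6=4, p7=1) → (p0=2, p1=5, p2=3, p3=2, p4=3, p5=2, p6=6, p7=3)
step 3: fire α:  (p0=2, p1=5, p2=3, p3=2, p4=3, p5=2, p6=6, p7=3) → (p0=2, p1=5, p2=3, p3=2, p4=2, p5=0, p6=3, p7=3)
step 4: fire β:  (p0=2, p1=5, p2=3, p3=2, p4=2, p5=0, p6=3, p7=3) → (p0=2, p1=7, p2=3, p3=2, p4=2, p5=0, p6=3, p7=0)
step 5: fire δ:  (p0=2, p1=7, p2=3, p3=2, p4=2, p5=0, p6=3, p7=0) → (p0=0, p1=9, p2=3, p3=2, p4=2, p5=0, p6=5, p7=2)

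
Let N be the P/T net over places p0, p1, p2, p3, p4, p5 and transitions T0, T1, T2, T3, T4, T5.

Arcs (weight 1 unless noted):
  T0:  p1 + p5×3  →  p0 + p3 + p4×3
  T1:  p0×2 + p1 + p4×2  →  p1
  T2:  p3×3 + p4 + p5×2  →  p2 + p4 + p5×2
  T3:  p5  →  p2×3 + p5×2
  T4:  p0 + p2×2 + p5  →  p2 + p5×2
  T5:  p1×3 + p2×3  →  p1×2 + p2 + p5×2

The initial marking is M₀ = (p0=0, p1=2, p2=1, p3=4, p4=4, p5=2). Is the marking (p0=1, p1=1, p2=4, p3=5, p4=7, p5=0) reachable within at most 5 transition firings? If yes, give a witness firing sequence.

step 1: fire T3:  (p0=0, p1=2, p2=1, p3=4, p4=4, p5=2) → (p0=0, p1=2, p2=4, p3=4, p4=4, p5=3)
step 2: fire T0:  (p0=0, p1=2, p2=4, p3=4, p4=4, p5=3) → (p0=1, p1=1, p2=4, p3=5, p4=7, p5=0)

YES — reachable via ⟨T3, T0⟩ (2 firings)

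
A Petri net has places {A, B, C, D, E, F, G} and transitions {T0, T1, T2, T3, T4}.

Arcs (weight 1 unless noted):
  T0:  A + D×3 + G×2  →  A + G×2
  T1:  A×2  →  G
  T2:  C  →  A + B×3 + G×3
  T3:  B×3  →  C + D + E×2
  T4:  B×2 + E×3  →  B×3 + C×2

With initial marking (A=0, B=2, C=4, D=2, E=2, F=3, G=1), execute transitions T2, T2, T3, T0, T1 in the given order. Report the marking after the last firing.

step 1: fire T2:  (A=0, B=2, C=4, D=2, E=2, F=3, G=1) → (A=1, B=5, C=3, D=2, E=2, F=3, G=4)
step 2: fire T2:  (A=1, B=5, C=3, D=2, E=2, F=3, G=4) → (A=2, B=8, C=2, D=2, E=2, F=3, G=7)
step 3: fire T3:  (A=2, B=8, C=2, D=2, E=2, F=3, G=7) → (A=2, B=5, C=3, D=3, E=4, F=3, G=7)
step 4: fire T0:  (A=2, B=5, C=3, D=3, E=4, F=3, G=7) → (A=2, B=5, C=3, D=0, E=4, F=3, G=7)
step 5: fire T1:  (A=2, B=5, C=3, D=0, E=4, F=3, G=7) → (A=0, B=5, C=3, D=0, E=4, F=3, G=8)

(A=0, B=5, C=3, D=0, E=4, F=3, G=8)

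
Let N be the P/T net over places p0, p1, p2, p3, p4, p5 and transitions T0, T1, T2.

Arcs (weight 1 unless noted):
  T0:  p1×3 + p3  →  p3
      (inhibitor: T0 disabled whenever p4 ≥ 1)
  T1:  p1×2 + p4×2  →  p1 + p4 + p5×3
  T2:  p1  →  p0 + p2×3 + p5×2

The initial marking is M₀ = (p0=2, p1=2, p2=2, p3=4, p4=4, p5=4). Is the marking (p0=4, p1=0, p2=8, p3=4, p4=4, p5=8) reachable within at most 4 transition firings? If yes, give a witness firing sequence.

step 1: fire T2:  (p0=2, p1=2, p2=2, p3=4, p4=4, p5=4) → (p0=3, p1=1, p2=5, p3=4, p4=4, p5=6)
step 2: fire T2:  (p0=3, p1=1, p2=5, p3=4, p4=4, p5=6) → (p0=4, p1=0, p2=8, p3=4, p4=4, p5=8)

YES — reachable via ⟨T2, T2⟩ (2 firings)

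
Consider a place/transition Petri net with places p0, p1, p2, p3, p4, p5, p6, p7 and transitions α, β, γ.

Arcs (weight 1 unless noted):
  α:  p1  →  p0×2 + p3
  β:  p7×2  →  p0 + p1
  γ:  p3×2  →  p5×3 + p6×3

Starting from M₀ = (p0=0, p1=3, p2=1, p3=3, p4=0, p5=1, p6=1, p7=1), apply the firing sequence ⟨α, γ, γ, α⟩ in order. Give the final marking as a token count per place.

(p0=4, p1=1, p2=1, p3=1, p4=0, p5=7, p6=7, p7=1)

step 1: fire α:  (p0=0, p1=3, p2=1, p3=3, p4=0, p5=1, p6=1, p7=1) → (p0=2, p1=2, p2=1, p3=4, p4=0, p5=1, p6=1, p7=1)
step 2: fire γ:  (p0=2, p1=2, p2=1, p3=4, p4=0, p5=1, p6=1, p7=1) → (p0=2, p1=2, p2=1, p3=2, p4=0, p5=4, p6=4, p7=1)
step 3: fire γ:  (p0=2, p1=2, p2=1, p3=2, p4=0, p5=4, p6=4, p7=1) → (p0=2, p1=2, p2=1, p3=0, p4=0, p5=7, p6=7, p7=1)
step 4: fire α:  (p0=2, p1=2, p2=1, p3=0, p4=0, p5=7, p6=7, p7=1) → (p0=4, p1=1, p2=1, p3=1, p4=0, p5=7, p6=7, p7=1)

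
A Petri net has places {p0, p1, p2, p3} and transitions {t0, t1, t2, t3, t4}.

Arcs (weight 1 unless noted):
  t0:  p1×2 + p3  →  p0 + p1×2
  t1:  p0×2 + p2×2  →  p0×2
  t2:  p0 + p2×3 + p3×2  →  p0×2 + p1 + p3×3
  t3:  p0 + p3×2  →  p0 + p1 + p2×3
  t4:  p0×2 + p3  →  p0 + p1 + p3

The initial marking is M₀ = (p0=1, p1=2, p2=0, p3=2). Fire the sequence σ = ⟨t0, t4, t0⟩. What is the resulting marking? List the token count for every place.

(p0=2, p1=3, p2=0, p3=0)

step 1: fire t0:  (p0=1, p1=2, p2=0, p3=2) → (p0=2, p1=2, p2=0, p3=1)
step 2: fire t4:  (p0=2, p1=2, p2=0, p3=1) → (p0=1, p1=3, p2=0, p3=1)
step 3: fire t0:  (p0=1, p1=3, p2=0, p3=1) → (p0=2, p1=3, p2=0, p3=0)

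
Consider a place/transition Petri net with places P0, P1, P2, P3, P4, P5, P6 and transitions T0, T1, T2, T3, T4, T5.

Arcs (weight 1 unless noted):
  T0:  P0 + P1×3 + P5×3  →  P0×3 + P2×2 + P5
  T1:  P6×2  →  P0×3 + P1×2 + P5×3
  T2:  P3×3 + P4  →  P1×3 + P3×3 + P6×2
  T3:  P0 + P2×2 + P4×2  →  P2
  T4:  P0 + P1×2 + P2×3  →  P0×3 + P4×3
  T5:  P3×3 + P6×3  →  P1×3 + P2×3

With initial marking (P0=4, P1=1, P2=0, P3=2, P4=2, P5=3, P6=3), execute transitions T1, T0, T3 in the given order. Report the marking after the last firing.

step 1: fire T1:  (P0=4, P1=1, P2=0, P3=2, P4=2, P5=3, P6=3) → (P0=7, P1=3, P2=0, P3=2, P4=2, P5=6, P6=1)
step 2: fire T0:  (P0=7, P1=3, P2=0, P3=2, P4=2, P5=6, P6=1) → (P0=9, P1=0, P2=2, P3=2, P4=2, P5=4, P6=1)
step 3: fire T3:  (P0=9, P1=0, P2=2, P3=2, P4=2, P5=4, P6=1) → (P0=8, P1=0, P2=1, P3=2, P4=0, P5=4, P6=1)

(P0=8, P1=0, P2=1, P3=2, P4=0, P5=4, P6=1)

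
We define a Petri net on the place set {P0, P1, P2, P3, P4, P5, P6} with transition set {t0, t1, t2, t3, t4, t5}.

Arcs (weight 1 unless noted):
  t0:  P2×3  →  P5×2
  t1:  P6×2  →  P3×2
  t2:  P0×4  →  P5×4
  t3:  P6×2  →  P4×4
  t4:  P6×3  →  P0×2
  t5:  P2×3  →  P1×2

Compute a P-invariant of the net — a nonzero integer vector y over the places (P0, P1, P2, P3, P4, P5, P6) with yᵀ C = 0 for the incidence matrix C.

Incidence matrix C (rows=places, cols=transitions):
       t0   t1   t2   t3   t4   t5
   P0   0    0   -4    0    2    0
   P1   0    0    0    0    0    2
   P2  -3    0    0    0    0   -3
   P3   0    2    0    0    0    0
   P4   0    0    0    4    0    0
   P5   2    0    4    0    0    0
   P6   0   -2    0   -2   -3    0

Candidate y = [3, 3, 2, 2, 1, 3, 2]; check y·C column-wise:
  col t0: 3·0 + 3·0 + 2·-3 + 2·0 + 1·0 + 3·2 + 2·0 = 0
  col t1: 3·0 + 3·0 + 2·0 + 2·2 + 1·0 + 3·0 + 2·-2 = 0
  col t2: 3·-4 + 3·0 + 2·0 + 2·0 + 1·0 + 3·4 + 2·0 = 0
  col t3: 3·0 + 3·0 + 2·0 + 2·0 + 1·4 + 3·0 + 2·-2 = 0
  col t4: 3·2 + 3·0 + 2·0 + 2·0 + 1·0 + 3·0 + 2·-3 = 0
  col t5: 3·0 + 3·2 + 2·-3 + 2·0 + 1·0 + 3·0 + 2·0 = 0

y = (P0:3, P1:3, P2:2, P3:2, P4:1, P5:3, P6:2)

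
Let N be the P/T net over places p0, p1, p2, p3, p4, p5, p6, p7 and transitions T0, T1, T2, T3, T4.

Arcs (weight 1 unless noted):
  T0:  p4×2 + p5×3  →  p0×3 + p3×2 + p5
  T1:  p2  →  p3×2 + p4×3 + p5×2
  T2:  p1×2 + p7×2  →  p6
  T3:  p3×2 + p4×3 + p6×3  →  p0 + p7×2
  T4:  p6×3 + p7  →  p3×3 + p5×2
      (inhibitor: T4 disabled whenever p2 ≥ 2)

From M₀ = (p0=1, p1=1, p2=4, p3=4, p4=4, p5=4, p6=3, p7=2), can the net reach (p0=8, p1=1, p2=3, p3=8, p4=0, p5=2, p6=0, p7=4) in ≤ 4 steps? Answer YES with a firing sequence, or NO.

YES — reachable via ⟨T0, T1, T0, T3⟩ (4 firings)

step 1: fire T0:  (p0=1, p1=1, p2=4, p3=4, p4=4, p5=4, p6=3, p7=2) → (p0=4, p1=1, p2=4, p3=6, p4=2, p5=2, p6=3, p7=2)
step 2: fire T1:  (p0=4, p1=1, p2=4, p3=6, p4=2, p5=2, p6=3, p7=2) → (p0=4, p1=1, p2=3, p3=8, p4=5, p5=4, p6=3, p7=2)
step 3: fire T0:  (p0=4, p1=1, p2=3, p3=8, p4=5, p5=4, p6=3, p7=2) → (p0=7, p1=1, p2=3, p3=10, p4=3, p5=2, p6=3, p7=2)
step 4: fire T3:  (p0=7, p1=1, p2=3, p3=10, p4=3, p5=2, p6=3, p7=2) → (p0=8, p1=1, p2=3, p3=8, p4=0, p5=2, p6=0, p7=4)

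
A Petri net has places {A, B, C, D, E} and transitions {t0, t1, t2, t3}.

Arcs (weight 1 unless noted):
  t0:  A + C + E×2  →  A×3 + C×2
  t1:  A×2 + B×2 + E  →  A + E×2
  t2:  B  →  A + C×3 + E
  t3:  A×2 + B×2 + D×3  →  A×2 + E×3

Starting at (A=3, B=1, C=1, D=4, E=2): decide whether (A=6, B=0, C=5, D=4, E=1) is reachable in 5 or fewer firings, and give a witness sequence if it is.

YES — reachable via ⟨t0, t2⟩ (2 firings)

step 1: fire t0:  (A=3, B=1, C=1, D=4, E=2) → (A=5, B=1, C=2, D=4, E=0)
step 2: fire t2:  (A=5, B=1, C=2, D=4, E=0) → (A=6, B=0, C=5, D=4, E=1)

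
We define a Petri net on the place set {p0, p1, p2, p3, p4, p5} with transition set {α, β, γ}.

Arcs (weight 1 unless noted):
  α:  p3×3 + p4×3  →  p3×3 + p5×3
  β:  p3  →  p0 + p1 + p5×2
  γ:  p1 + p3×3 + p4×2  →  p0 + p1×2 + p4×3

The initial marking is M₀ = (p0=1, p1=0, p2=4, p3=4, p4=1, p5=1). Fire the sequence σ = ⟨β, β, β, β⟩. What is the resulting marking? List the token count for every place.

step 1: fire β:  (p0=1, p1=0, p2=4, p3=4, p4=1, p5=1) → (p0=2, p1=1, p2=4, p3=3, p4=1, p5=3)
step 2: fire β:  (p0=2, p1=1, p2=4, p3=3, p4=1, p5=3) → (p0=3, p1=2, p2=4, p3=2, p4=1, p5=5)
step 3: fire β:  (p0=3, p1=2, p2=4, p3=2, p4=1, p5=5) → (p0=4, p1=3, p2=4, p3=1, p4=1, p5=7)
step 4: fire β:  (p0=4, p1=3, p2=4, p3=1, p4=1, p5=7) → (p0=5, p1=4, p2=4, p3=0, p4=1, p5=9)

(p0=5, p1=4, p2=4, p3=0, p4=1, p5=9)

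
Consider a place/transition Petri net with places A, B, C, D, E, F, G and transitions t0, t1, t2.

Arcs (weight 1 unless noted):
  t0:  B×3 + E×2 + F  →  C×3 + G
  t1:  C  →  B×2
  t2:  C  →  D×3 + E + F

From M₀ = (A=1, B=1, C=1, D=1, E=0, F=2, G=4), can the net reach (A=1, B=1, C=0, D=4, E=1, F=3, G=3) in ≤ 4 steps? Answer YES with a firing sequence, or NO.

NO — not reachable within 4 firings

depth 0: 1 marking
depth 1: 3 markings reached so far
depth 2: 3 markings reached so far
(frontier empty at depth 2; search complete)
target is not among the 3 markings reachable within 4 steps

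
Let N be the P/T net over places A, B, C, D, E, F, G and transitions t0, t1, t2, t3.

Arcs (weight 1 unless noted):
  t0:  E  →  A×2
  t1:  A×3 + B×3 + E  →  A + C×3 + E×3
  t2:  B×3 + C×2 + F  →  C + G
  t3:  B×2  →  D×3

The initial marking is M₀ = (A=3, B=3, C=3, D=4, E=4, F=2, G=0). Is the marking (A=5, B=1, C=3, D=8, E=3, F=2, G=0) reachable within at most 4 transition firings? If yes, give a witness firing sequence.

NO — not reachable within 4 firings

depth 0: 1 marking
depth 1: 5 markings reached so far
depth 2: 9 markings reached so far
depth 3: 13 markings reached so far
depth 4: 17 markings reached so far
target is not among the 17 markings reachable within 4 steps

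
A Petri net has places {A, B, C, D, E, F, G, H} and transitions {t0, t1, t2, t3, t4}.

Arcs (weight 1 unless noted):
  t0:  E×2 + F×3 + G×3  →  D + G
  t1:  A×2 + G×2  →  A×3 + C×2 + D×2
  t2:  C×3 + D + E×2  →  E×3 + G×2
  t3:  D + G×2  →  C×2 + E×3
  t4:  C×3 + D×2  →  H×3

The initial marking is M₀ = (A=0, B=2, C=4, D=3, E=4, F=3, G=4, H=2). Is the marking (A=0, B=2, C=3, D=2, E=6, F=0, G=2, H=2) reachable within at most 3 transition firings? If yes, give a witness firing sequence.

step 1: fire t0:  (A=0, B=2, C=4, D=3, E=4, F=3, G=4, H=2) → (A=0, B=2, C=4, D=4, E=2, F=0, G=2, H=2)
step 2: fire t2:  (A=0, B=2, C=4, D=4, E=2, F=0, G=2, H=2) → (A=0, B=2, C=1, D=3, E=3, F=0, G=4, H=2)
step 3: fire t3:  (A=0, B=2, C=1, D=3, E=3, F=0, G=4, H=2) → (A=0, B=2, C=3, D=2, E=6, F=0, G=2, H=2)

YES — reachable via ⟨t0, t2, t3⟩ (3 firings)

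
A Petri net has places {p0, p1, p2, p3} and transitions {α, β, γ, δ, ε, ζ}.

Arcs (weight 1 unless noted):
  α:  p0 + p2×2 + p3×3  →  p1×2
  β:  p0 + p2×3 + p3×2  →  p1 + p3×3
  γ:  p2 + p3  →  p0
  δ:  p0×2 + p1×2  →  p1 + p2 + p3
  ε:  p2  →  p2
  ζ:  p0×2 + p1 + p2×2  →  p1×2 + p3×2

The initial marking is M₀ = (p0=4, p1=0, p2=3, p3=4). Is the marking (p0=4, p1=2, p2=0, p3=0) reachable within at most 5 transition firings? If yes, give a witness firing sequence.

step 1: fire α:  (p0=4, p1=0, p2=3, p3=4) → (p0=3, p1=2, p2=1, p3=1)
step 2: fire γ:  (p0=3, p1=2, p2=1, p3=1) → (p0=4, p1=2, p2=0, p3=0)

YES — reachable via ⟨α, γ⟩ (2 firings)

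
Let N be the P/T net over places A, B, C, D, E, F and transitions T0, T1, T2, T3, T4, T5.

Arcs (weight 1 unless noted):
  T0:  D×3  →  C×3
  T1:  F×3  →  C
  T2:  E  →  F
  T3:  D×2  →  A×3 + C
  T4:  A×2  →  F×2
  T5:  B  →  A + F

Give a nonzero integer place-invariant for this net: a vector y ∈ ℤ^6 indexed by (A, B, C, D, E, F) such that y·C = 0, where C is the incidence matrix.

y = (A:1, B:2, C:3, D:3, E:1, F:1)

Incidence matrix C (rows=places, cols=transitions):
       T0   T1   T2   T3   T4   T5
    A   0    0    0    3   -2    1
    B   0    0    0    0    0   -1
    C   3    1    0    1    0    0
    D  -3    0    0   -2    0    0
    E   0    0   -1    0    0    0
    F   0   -3    1    0    2    1

Candidate y = [1, 2, 3, 3, 1, 1]; check y·C column-wise:
  col T0: 1·0 + 2·0 + 3·3 + 3·-3 + 1·0 + 1·0 = 0
  col T1: 1·0 + 2·0 + 3·1 + 3·0 + 1·0 + 1·-3 = 0
  col T2: 1·0 + 2·0 + 3·0 + 3·0 + 1·-1 + 1·1 = 0
  col T3: 1·3 + 2·0 + 3·1 + 3·-2 + 1·0 + 1·0 = 0
  col T4: 1·-2 + 2·0 + 3·0 + 3·0 + 1·0 + 1·2 = 0
  col T5: 1·1 + 2·-1 + 3·0 + 3·0 + 1·0 + 1·1 = 0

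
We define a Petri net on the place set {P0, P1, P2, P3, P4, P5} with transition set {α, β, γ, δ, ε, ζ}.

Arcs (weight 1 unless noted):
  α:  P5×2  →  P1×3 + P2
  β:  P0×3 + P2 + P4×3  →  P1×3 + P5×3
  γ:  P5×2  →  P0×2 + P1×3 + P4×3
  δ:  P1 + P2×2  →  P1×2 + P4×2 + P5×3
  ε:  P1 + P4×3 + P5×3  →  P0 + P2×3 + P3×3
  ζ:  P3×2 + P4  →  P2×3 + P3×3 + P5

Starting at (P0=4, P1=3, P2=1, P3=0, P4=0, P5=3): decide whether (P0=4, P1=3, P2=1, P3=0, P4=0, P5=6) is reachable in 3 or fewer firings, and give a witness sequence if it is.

depth 0: 1 marking
depth 1: 3 markings reached so far
depth 2: 5 markings reached so far
depth 3: 9 markings reached so far
target is not among the 9 markings reachable within 3 steps

NO — not reachable within 3 firings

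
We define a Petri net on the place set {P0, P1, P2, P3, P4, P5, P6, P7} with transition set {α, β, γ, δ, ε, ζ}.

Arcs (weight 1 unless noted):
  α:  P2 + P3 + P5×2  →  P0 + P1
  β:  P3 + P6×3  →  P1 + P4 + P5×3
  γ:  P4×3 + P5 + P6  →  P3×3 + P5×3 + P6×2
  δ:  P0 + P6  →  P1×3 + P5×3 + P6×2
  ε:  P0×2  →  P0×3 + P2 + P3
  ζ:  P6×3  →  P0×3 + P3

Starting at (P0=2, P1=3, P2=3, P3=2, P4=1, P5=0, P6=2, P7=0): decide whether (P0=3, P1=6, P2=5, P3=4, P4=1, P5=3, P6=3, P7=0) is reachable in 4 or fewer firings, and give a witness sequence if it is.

YES — reachable via ⟨ε, δ, ε⟩ (3 firings)

step 1: fire ε:  (P0=2, P1=3, P2=3, P3=2, P4=1, P5=0, P6=2, P7=0) → (P0=3, P1=3, P2=4, P3=3, P4=1, P5=0, P6=2, P7=0)
step 2: fire δ:  (P0=3, P1=3, P2=4, P3=3, P4=1, P5=0, P6=2, P7=0) → (P0=2, P1=6, P2=4, P3=3, P4=1, P5=3, P6=3, P7=0)
step 3: fire ε:  (P0=2, P1=6, P2=4, P3=3, P4=1, P5=3, P6=3, P7=0) → (P0=3, P1=6, P2=5, P3=4, P4=1, P5=3, P6=3, P7=0)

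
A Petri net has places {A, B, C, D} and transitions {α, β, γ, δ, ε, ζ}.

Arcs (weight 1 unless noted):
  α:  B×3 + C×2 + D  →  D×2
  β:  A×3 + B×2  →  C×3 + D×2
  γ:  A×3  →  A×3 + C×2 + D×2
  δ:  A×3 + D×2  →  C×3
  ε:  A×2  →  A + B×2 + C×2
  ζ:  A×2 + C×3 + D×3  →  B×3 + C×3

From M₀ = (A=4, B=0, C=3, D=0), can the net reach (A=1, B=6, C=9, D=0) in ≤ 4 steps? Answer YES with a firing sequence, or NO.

step 1: fire ε:  (A=4, B=0, C=3, D=0) → (A=3, B=2, C=5, D=0)
step 2: fire ε:  (A=3, B=2, C=5, D=0) → (A=2, B=4, C=7, D=0)
step 3: fire ε:  (A=2, B=4, C=7, D=0) → (A=1, B=6, C=9, D=0)

YES — reachable via ⟨ε, ε, ε⟩ (3 firings)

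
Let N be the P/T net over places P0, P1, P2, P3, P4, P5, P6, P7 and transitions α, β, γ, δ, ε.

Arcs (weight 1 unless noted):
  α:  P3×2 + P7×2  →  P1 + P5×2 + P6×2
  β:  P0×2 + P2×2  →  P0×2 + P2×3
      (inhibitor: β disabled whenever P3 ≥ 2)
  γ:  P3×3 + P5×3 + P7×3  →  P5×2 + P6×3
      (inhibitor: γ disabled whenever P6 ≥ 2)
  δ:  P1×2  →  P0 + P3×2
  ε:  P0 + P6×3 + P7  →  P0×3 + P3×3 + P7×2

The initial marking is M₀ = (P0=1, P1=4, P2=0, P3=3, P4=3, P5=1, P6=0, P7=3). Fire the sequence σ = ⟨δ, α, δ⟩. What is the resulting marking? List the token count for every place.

step 1: fire δ:  (P0=1, P1=4, P2=0, P3=3, P4=3, P5=1, P6=0, P7=3) → (P0=2, P1=2, P2=0, P3=5, P4=3, P5=1, P6=0, P7=3)
step 2: fire α:  (P0=2, P1=2, P2=0, P3=5, P4=3, P5=1, P6=0, P7=3) → (P0=2, P1=3, P2=0, P3=3, P4=3, P5=3, P6=2, P7=1)
step 3: fire δ:  (P0=2, P1=3, P2=0, P3=3, P4=3, P5=3, P6=2, P7=1) → (P0=3, P1=1, P2=0, P3=5, P4=3, P5=3, P6=2, P7=1)

(P0=3, P1=1, P2=0, P3=5, P4=3, P5=3, P6=2, P7=1)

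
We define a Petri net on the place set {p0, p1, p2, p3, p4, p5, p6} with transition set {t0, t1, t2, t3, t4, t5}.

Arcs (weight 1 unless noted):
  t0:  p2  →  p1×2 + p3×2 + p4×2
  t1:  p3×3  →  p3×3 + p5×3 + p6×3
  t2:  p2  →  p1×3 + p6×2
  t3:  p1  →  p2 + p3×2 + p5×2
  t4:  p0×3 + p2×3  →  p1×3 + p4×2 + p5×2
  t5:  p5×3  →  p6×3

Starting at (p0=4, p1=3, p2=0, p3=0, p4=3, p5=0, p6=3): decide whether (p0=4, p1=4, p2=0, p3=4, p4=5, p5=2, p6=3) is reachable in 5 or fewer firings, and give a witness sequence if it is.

YES — reachable via ⟨t3, t0⟩ (2 firings)

step 1: fire t3:  (p0=4, p1=3, p2=0, p3=0, p4=3, p5=0, p6=3) → (p0=4, p1=2, p2=1, p3=2, p4=3, p5=2, p6=3)
step 2: fire t0:  (p0=4, p1=2, p2=1, p3=2, p4=3, p5=2, p6=3) → (p0=4, p1=4, p2=0, p3=4, p4=5, p5=2, p6=3)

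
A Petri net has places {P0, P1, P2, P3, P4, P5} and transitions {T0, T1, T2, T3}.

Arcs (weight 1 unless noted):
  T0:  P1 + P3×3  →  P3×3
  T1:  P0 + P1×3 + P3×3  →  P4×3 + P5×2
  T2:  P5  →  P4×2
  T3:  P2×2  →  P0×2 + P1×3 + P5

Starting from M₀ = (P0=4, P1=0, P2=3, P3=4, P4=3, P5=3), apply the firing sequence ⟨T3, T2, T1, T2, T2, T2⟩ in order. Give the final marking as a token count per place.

step 1: fire T3:  (P0=4, P1=0, P2=3, P3=4, P4=3, P5=3) → (P0=6, P1=3, P2=1, P3=4, P4=3, P5=4)
step 2: fire T2:  (P0=6, P1=3, P2=1, P3=4, P4=3, P5=4) → (P0=6, P1=3, P2=1, P3=4, P4=5, P5=3)
step 3: fire T1:  (P0=6, P1=3, P2=1, P3=4, P4=5, P5=3) → (P0=5, P1=0, P2=1, P3=1, P4=8, P5=5)
step 4: fire T2:  (P0=5, P1=0, P2=1, P3=1, P4=8, P5=5) → (P0=5, P1=0, P2=1, P3=1, P4=10, P5=4)
step 5: fire T2:  (P0=5, P1=0, P2=1, P3=1, P4=10, P5=4) → (P0=5, P1=0, P2=1, P3=1, P4=12, P5=3)
step 6: fire T2:  (P0=5, P1=0, P2=1, P3=1, P4=12, P5=3) → (P0=5, P1=0, P2=1, P3=1, P4=14, P5=2)

(P0=5, P1=0, P2=1, P3=1, P4=14, P5=2)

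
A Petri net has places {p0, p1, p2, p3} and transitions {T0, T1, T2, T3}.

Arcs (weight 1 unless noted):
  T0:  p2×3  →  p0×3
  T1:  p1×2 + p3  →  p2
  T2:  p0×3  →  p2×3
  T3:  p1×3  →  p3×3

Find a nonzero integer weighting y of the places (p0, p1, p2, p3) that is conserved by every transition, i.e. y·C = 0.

y = (p0:3, p1:1, p2:3, p3:1)

Incidence matrix C (rows=places, cols=transitions):
       T0   T1   T2   T3
   p0   3    0   -3    0
   p1   0   -2    0   -3
   p2  -3    1    3    0
   p3   0   -1    0    3

Candidate y = [3, 1, 3, 1]; check y·C column-wise:
  col T0: 3·3 + 1·0 + 3·-3 + 1·0 = 0
  col T1: 3·0 + 1·-2 + 3·1 + 1·-1 = 0
  col T2: 3·-3 + 1·0 + 3·3 + 1·0 = 0
  col T3: 3·0 + 1·-3 + 3·0 + 1·3 = 0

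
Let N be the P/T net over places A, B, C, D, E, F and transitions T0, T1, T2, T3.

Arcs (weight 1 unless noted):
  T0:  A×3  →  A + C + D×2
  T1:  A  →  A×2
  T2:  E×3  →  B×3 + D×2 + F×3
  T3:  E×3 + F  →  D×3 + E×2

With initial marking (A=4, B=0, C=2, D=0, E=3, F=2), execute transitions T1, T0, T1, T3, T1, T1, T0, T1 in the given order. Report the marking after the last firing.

step 1: fire T1:  (A=4, B=0, C=2, D=0, E=3, F=2) → (A=5, B=0, C=2, D=0, E=3, F=2)
step 2: fire T0:  (A=5, B=0, C=2, D=0, E=3, F=2) → (A=3, B=0, C=3, D=2, E=3, F=2)
step 3: fire T1:  (A=3, B=0, C=3, D=2, E=3, F=2) → (A=4, B=0, C=3, D=2, E=3, F=2)
step 4: fire T3:  (A=4, B=0, C=3, D=2, E=3, F=2) → (A=4, B=0, C=3, D=5, E=2, F=1)
step 5: fire T1:  (A=4, B=0, C=3, D=5, E=2, F=1) → (A=5, B=0, C=3, D=5, E=2, F=1)
step 6: fire T1:  (A=5, B=0, C=3, D=5, E=2, F=1) → (A=6, B=0, C=3, D=5, E=2, F=1)
step 7: fire T0:  (A=6, B=0, C=3, D=5, E=2, F=1) → (A=4, B=0, C=4, D=7, E=2, F=1)
step 8: fire T1:  (A=4, B=0, C=4, D=7, E=2, F=1) → (A=5, B=0, C=4, D=7, E=2, F=1)

(A=5, B=0, C=4, D=7, E=2, F=1)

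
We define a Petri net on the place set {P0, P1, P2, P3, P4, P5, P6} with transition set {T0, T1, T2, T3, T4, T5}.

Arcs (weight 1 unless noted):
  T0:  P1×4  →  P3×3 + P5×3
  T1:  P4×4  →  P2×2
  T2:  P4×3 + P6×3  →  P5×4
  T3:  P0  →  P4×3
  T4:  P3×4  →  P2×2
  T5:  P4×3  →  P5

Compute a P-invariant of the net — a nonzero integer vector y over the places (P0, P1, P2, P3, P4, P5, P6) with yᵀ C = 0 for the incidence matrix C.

Incidence matrix C (rows=places, cols=transitions):
       T0   T1   T2   T3   T4   T5
   P0   0    0    0   -1    0    0
   P1  -4    0    0    0    0    0
   P2   0    2    0    0    2    0
   P3   3    0    0    0   -4    0
   P4   0   -4   -3    3    0   -3
   P5   3    0    4    0    0    1
   P6   0    0   -3    0    0    0

Candidate y = [3, 3, 2, 1, 1, 3, 3]; check y·C column-wise:
  col T0: 3·0 + 3·-4 + 2·0 + 1·3 + 1·0 + 3·3 + 3·0 = 0
  col T1: 3·0 + 3·0 + 2·2 + 1·0 + 1·-4 + 3·0 + 3·0 = 0
  col T2: 3·0 + 3·0 + 2·0 + 1·0 + 1·-3 + 3·4 + 3·-3 = 0
  col T3: 3·-1 + 3·0 + 2·0 + 1·0 + 1·3 + 3·0 + 3·0 = 0
  col T4: 3·0 + 3·0 + 2·2 + 1·-4 + 1·0 + 3·0 + 3·0 = 0
  col T5: 3·0 + 3·0 + 2·0 + 1·0 + 1·-3 + 3·1 + 3·0 = 0

y = (P0:3, P1:3, P2:2, P3:1, P4:1, P5:3, P6:3)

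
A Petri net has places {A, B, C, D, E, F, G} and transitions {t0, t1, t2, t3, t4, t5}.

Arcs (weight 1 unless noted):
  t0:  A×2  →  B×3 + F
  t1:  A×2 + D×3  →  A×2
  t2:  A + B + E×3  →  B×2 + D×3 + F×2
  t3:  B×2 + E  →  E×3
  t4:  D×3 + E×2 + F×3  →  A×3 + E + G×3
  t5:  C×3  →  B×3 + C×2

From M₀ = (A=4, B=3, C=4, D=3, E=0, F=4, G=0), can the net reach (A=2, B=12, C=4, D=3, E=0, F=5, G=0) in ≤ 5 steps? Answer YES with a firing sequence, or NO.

NO — not reachable within 5 firings

depth 0: 1 marking
depth 1: 4 markings reached so far
depth 2: 9 markings reached so far
depth 3: 14 markings reached so far
depth 4: 17 markings reached so far
depth 5: 18 markings reached so far
target is not among the 18 markings reachable within 5 steps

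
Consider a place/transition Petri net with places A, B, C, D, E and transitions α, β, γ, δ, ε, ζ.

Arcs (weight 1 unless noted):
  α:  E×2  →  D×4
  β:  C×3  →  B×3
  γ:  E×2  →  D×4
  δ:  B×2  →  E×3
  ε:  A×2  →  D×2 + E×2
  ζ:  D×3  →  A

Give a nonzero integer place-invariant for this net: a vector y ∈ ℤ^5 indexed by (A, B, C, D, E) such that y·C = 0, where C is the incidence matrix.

Incidence matrix C (rows=places, cols=transitions):
        α    β    γ    δ    ε    ζ
    A   0    0    0    0   -2    1
    B   0    3    0   -2    0    0
    C   0   -3    0    0    0    0
    D   4    0    4    0    2   -3
    E  -2    0   -2    3    2    0

Candidate y = [3, 3, 3, 1, 2]; check y·C column-wise:
  col α: 3·0 + 3·0 + 3·0 + 1·4 + 2·-2 = 0
  col β: 3·0 + 3·3 + 3·-3 + 1·0 + 2·0 = 0
  col γ: 3·0 + 3·0 + 3·0 + 1·4 + 2·-2 = 0
  col δ: 3·0 + 3·-2 + 3·0 + 1·0 + 2·3 = 0
  col ε: 3·-2 + 3·0 + 3·0 + 1·2 + 2·2 = 0
  col ζ: 3·1 + 3·0 + 3·0 + 1·-3 + 2·0 = 0

y = (A:3, B:3, C:3, D:1, E:2)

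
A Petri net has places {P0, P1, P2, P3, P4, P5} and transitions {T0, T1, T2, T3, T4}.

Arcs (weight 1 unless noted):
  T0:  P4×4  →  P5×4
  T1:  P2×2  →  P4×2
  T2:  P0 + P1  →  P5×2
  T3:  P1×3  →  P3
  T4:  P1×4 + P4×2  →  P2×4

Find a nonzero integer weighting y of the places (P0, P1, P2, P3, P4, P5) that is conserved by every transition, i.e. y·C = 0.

y = (P0:3, P1:1, P2:2, P3:3, P4:2, P5:2)

Incidence matrix C (rows=places, cols=transitions):
       T0   T1   T2   T3   T4
   P0   0    0   -1    0    0
   P1   0    0   -1   -3   -4
   P2   0   -2    0    0    4
   P3   0    0    0    1    0
   P4  -4    2    0    0   -2
   P5   4    0    2    0    0

Candidate y = [3, 1, 2, 3, 2, 2]; check y·C column-wise:
  col T0: 3·0 + 1·0 + 2·0 + 3·0 + 2·-4 + 2·4 = 0
  col T1: 3·0 + 1·0 + 2·-2 + 3·0 + 2·2 + 2·0 = 0
  col T2: 3·-1 + 1·-1 + 2·0 + 3·0 + 2·0 + 2·2 = 0
  col T3: 3·0 + 1·-3 + 2·0 + 3·1 + 2·0 + 2·0 = 0
  col T4: 3·0 + 1·-4 + 2·4 + 3·0 + 2·-2 + 2·0 = 0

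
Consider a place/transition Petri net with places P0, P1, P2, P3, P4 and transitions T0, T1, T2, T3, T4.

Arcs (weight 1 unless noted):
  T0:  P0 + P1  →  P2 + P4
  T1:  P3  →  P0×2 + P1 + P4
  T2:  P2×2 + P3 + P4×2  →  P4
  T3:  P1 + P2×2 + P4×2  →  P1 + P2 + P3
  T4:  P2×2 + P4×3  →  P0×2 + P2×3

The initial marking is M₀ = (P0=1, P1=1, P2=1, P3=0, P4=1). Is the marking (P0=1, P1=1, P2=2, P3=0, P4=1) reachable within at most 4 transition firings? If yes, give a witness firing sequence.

NO — not reachable within 4 firings

depth 0: 1 marking
depth 1: 2 markings reached so far
depth 2: 2 markings reached so far
(frontier empty at depth 2; search complete)
target is not among the 2 markings reachable within 4 steps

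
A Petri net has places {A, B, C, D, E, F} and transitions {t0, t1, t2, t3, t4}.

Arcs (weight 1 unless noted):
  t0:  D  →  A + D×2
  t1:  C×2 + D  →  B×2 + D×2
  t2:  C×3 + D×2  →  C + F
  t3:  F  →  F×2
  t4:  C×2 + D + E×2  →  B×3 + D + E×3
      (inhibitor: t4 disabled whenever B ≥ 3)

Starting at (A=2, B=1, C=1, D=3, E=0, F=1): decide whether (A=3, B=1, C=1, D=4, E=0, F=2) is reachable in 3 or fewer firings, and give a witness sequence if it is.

step 1: fire t0:  (A=2, B=1, C=1, D=3, E=0, F=1) → (A=3, B=1, C=1, D=4, E=0, F=1)
step 2: fire t3:  (A=3, B=1, C=1, D=4, E=0, F=1) → (A=3, B=1, C=1, D=4, E=0, F=2)

YES — reachable via ⟨t0, t3⟩ (2 firings)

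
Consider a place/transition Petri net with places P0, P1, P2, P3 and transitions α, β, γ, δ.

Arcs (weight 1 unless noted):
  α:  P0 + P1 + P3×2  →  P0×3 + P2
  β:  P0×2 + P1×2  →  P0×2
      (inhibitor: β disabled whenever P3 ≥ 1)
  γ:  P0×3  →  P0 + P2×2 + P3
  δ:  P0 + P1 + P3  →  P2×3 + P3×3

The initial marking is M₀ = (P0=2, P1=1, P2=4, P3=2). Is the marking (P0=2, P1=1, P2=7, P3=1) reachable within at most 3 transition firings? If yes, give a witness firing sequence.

depth 0: 1 marking
depth 1: 3 markings reached so far
depth 2: 4 markings reached so far
depth 3: 4 markings reached so far
(frontier empty at depth 3; search complete)
target is not among the 4 markings reachable within 3 steps

NO — not reachable within 3 firings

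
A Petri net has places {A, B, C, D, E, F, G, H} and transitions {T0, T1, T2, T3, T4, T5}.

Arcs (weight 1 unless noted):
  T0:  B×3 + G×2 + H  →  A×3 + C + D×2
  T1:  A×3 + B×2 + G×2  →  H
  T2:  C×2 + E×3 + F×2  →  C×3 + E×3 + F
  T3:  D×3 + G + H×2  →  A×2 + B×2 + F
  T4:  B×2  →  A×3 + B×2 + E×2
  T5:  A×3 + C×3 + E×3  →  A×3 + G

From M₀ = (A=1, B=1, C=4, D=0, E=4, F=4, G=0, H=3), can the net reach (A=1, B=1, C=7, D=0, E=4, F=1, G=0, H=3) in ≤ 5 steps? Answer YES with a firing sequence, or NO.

YES — reachable via ⟨T2, T2, T2⟩ (3 firings)

step 1: fire T2:  (A=1, B=1, C=4, D=0, E=4, F=4, G=0, H=3) → (A=1, B=1, C=5, D=0, E=4, F=3, G=0, H=3)
step 2: fire T2:  (A=1, B=1, C=5, D=0, E=4, F=3, G=0, H=3) → (A=1, B=1, C=6, D=0, E=4, F=2, G=0, H=3)
step 3: fire T2:  (A=1, B=1, C=6, D=0, E=4, F=2, G=0, H=3) → (A=1, B=1, C=7, D=0, E=4, F=1, G=0, H=3)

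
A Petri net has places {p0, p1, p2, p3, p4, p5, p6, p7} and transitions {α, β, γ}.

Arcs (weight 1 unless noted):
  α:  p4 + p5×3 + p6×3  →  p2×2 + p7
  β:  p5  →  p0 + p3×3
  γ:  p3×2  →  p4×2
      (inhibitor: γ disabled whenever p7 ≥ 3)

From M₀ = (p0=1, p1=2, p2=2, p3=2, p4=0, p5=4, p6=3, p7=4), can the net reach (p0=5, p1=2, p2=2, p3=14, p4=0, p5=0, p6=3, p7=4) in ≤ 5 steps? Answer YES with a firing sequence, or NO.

step 1: fire β:  (p0=1, p1=2, p2=2, p3=2, p4=0, p5=4, p6=3, p7=4) → (p0=2, p1=2, p2=2, p3=5, p4=0, p5=3, p6=3, p7=4)
step 2: fire β:  (p0=2, p1=2, p2=2, p3=5, p4=0, p5=3, p6=3, p7=4) → (p0=3, p1=2, p2=2, p3=8, p4=0, p5=2, p6=3, p7=4)
step 3: fire β:  (p0=3, p1=2, p2=2, p3=8, p4=0, p5=2, p6=3, p7=4) → (p0=4, p1=2, p2=2, p3=11, p4=0, p5=1, p6=3, p7=4)
step 4: fire β:  (p0=4, p1=2, p2=2, p3=11, p4=0, p5=1, p6=3, p7=4) → (p0=5, p1=2, p2=2, p3=14, p4=0, p5=0, p6=3, p7=4)

YES — reachable via ⟨β, β, β, β⟩ (4 firings)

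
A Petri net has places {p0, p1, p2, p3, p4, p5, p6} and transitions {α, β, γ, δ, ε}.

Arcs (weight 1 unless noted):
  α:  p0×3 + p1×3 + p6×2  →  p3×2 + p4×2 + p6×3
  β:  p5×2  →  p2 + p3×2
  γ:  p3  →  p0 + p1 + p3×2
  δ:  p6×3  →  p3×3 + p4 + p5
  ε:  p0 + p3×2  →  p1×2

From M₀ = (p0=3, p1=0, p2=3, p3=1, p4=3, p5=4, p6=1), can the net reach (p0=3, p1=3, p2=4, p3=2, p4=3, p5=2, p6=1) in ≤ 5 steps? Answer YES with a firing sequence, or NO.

step 1: fire β:  (p0=3, p1=0, p2=3, p3=1, p4=3, p5=4, p6=1) → (p0=3, p1=0, p2=4, p3=3, p4=3, p5=2, p6=1)
step 2: fire γ:  (p0=3, p1=0, p2=4, p3=3, p4=3, p5=2, p6=1) → (p0=4, p1=1, p2=4, p3=4, p4=3, p5=2, p6=1)
step 3: fire ε:  (p0=4, p1=1, p2=4, p3=4, p4=3, p5=2, p6=1) → (p0=3, p1=3, p2=4, p3=2, p4=3, p5=2, p6=1)

YES — reachable via ⟨β, γ, ε⟩ (3 firings)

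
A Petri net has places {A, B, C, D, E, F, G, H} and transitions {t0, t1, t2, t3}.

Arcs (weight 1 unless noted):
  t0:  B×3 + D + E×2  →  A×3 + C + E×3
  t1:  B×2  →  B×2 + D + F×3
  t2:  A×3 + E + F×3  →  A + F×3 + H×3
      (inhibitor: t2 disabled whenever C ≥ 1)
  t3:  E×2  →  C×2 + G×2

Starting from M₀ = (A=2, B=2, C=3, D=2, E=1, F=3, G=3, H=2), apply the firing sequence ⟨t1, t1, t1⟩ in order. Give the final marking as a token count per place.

step 1: fire t1:  (A=2, B=2, C=3, D=2, E=1, F=3, G=3, H=2) → (A=2, B=2, C=3, D=3, E=1, F=6, G=3, H=2)
step 2: fire t1:  (A=2, B=2, C=3, D=3, E=1, F=6, G=3, H=2) → (A=2, B=2, C=3, D=4, E=1, F=9, G=3, H=2)
step 3: fire t1:  (A=2, B=2, C=3, D=4, E=1, F=9, G=3, H=2) → (A=2, B=2, C=3, D=5, E=1, F=12, G=3, H=2)

(A=2, B=2, C=3, D=5, E=1, F=12, G=3, H=2)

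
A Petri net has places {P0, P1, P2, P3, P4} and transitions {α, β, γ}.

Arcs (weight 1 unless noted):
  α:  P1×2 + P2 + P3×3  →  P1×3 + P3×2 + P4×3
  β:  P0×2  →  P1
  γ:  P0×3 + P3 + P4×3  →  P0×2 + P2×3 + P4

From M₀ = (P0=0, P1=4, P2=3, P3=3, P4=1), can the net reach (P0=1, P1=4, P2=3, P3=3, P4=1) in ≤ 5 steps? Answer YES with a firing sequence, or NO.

depth 0: 1 marking
depth 1: 2 markings reached so far
depth 2: 2 markings reached so far
(frontier empty at depth 2; search complete)
target is not among the 2 markings reachable within 5 steps

NO — not reachable within 5 firings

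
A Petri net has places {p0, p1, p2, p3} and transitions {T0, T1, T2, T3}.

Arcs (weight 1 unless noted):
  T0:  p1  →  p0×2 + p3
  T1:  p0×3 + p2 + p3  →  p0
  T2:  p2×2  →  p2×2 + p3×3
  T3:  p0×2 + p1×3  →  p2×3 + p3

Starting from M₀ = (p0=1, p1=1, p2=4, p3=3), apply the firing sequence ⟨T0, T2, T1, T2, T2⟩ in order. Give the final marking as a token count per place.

step 1: fire T0:  (p0=1, p1=1, p2=4, p3=3) → (p0=3, p1=0, p2=4, p3=4)
step 2: fire T2:  (p0=3, p1=0, p2=4, p3=4) → (p0=3, p1=0, p2=4, p3=7)
step 3: fire T1:  (p0=3, p1=0, p2=4, p3=7) → (p0=1, p1=0, p2=3, p3=6)
step 4: fire T2:  (p0=1, p1=0, p2=3, p3=6) → (p0=1, p1=0, p2=3, p3=9)
step 5: fire T2:  (p0=1, p1=0, p2=3, p3=9) → (p0=1, p1=0, p2=3, p3=12)

(p0=1, p1=0, p2=3, p3=12)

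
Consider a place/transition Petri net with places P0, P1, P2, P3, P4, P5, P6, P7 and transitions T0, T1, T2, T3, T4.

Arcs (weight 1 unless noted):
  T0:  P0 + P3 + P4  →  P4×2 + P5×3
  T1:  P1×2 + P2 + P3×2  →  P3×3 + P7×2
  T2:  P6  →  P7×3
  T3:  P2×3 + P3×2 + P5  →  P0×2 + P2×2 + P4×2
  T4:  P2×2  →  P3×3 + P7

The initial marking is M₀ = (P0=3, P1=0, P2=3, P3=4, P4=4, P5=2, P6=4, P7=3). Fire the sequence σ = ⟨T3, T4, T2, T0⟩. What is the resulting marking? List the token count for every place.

step 1: fire T3:  (P0=3, P1=0, P2=3, P3=4, P4=4, P5=2, P6=4, P7=3) → (P0=5, P1=0, P2=2, P3=2, P4=6, P5=1, P6=4, P7=3)
step 2: fire T4:  (P0=5, P1=0, P2=2, P3=2, P4=6, P5=1, P6=4, P7=3) → (P0=5, P1=0, P2=0, P3=5, P4=6, P5=1, P6=4, P7=4)
step 3: fire T2:  (P0=5, P1=0, P2=0, P3=5, P4=6, P5=1, P6=4, P7=4) → (P0=5, P1=0, P2=0, P3=5, P4=6, P5=1, P6=3, P7=7)
step 4: fire T0:  (P0=5, P1=0, P2=0, P3=5, P4=6, P5=1, P6=3, P7=7) → (P0=4, P1=0, P2=0, P3=4, P4=7, P5=4, P6=3, P7=7)

(P0=4, P1=0, P2=0, P3=4, P4=7, P5=4, P6=3, P7=7)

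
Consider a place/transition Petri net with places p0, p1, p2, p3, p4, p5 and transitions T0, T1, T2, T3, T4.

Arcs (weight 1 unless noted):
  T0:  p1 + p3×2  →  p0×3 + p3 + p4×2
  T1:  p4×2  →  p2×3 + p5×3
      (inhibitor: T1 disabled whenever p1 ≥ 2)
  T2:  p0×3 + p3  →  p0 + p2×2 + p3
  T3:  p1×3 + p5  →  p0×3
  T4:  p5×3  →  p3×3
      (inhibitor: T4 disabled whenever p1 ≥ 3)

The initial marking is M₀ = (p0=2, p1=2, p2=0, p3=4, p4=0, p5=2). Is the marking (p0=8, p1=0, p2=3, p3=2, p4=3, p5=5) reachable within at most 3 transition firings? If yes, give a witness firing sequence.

NO — not reachable within 3 firings

depth 0: 1 marking
depth 1: 2 markings reached so far
depth 2: 5 markings reached so far
depth 3: 10 markings reached so far
target is not among the 10 markings reachable within 3 steps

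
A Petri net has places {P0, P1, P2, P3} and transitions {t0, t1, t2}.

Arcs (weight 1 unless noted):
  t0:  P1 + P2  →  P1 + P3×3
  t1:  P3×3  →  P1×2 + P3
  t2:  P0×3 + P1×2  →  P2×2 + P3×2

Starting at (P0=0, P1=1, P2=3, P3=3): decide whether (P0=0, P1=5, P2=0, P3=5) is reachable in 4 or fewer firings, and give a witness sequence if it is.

depth 0: 1 marking
depth 1: 3 markings reached so far
depth 2: 5 markings reached so far
depth 3: 8 markings reached so far
depth 4: 10 markings reached so far
target is not among the 10 markings reachable within 4 steps

NO — not reachable within 4 firings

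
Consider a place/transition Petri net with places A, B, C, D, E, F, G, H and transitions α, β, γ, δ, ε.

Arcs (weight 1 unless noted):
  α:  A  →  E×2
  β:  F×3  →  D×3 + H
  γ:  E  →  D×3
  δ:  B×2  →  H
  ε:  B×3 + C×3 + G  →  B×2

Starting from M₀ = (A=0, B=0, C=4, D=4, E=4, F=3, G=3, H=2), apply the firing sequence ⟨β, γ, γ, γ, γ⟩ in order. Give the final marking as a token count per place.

step 1: fire β:  (A=0, B=0, C=4, D=4, E=4, F=3, G=3, H=2) → (A=0, B=0, C=4, D=7, E=4, F=0, G=3, H=3)
step 2: fire γ:  (A=0, B=0, C=4, D=7, E=4, F=0, G=3, H=3) → (A=0, B=0, C=4, D=10, E=3, F=0, G=3, H=3)
step 3: fire γ:  (A=0, B=0, C=4, D=10, E=3, F=0, G=3, H=3) → (A=0, B=0, C=4, D=13, E=2, F=0, G=3, H=3)
step 4: fire γ:  (A=0, B=0, C=4, D=13, E=2, F=0, G=3, H=3) → (A=0, B=0, C=4, D=16, E=1, F=0, G=3, H=3)
step 5: fire γ:  (A=0, B=0, C=4, D=16, E=1, F=0, G=3, H=3) → (A=0, B=0, C=4, D=19, E=0, F=0, G=3, H=3)

(A=0, B=0, C=4, D=19, E=0, F=0, G=3, H=3)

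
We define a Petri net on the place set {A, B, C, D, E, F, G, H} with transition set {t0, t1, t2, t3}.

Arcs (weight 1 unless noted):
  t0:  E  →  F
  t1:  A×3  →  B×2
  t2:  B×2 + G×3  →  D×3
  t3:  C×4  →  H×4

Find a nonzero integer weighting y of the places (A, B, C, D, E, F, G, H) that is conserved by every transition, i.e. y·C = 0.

Incidence matrix C (rows=places, cols=transitions):
       t0   t1   t2   t3
    A   0   -3    0    0
    B   0    2   -2    0
    C   0    0    0   -4
    D   0    0    3    0
    E  -1    0    0    0
    F   1    0    0    0
    G   0    0   -3    0
    H   0    0    0    4

Candidate y = [2, 3, 0, 2, 0, 0, 0, 0]; check y·C column-wise:
  col t0: 2·0 + 3·0 + 2·0 + 0·-1 + 0·1 = 0
  col t1: 2·-3 + 3·2 + 2·0 = 0
  col t2: 2·0 + 3·-2 + 2·3 + 0·-3 = 0
  col t3: 2·0 + 3·0 + 0·-4 + 2·0 + 0·4 = 0

y = (A:2, B:3, C:0, D:2, E:0, F:0, G:0, H:0)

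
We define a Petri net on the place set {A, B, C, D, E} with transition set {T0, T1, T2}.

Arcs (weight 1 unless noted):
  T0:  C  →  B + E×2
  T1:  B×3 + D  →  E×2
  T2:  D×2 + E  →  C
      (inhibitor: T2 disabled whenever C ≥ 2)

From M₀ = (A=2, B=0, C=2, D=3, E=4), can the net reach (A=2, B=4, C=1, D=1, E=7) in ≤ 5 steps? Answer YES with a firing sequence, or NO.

NO — not reachable within 5 firings

depth 0: 1 marking
depth 1: 2 markings reached so far
depth 2: 4 markings reached so far
depth 3: 5 markings reached so far
depth 4: 6 markings reached so far
depth 5: 7 markings reached so far
target is not among the 7 markings reachable within 5 steps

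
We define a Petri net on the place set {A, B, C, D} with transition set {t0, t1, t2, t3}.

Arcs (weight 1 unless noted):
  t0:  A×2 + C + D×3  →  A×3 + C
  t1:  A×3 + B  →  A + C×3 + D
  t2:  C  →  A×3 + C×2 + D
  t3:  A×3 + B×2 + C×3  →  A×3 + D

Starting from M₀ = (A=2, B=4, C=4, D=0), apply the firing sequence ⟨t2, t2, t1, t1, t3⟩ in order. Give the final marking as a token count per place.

(A=4, B=0, C=9, D=5)

step 1: fire t2:  (A=2, B=4, C=4, D=0) → (A=5, B=4, C=5, D=1)
step 2: fire t2:  (A=5, B=4, C=5, D=1) → (A=8, B=4, C=6, D=2)
step 3: fire t1:  (A=8, B=4, C=6, D=2) → (A=6, B=3, C=9, D=3)
step 4: fire t1:  (A=6, B=3, C=9, D=3) → (A=4, B=2, C=12, D=4)
step 5: fire t3:  (A=4, B=2, C=12, D=4) → (A=4, B=0, C=9, D=5)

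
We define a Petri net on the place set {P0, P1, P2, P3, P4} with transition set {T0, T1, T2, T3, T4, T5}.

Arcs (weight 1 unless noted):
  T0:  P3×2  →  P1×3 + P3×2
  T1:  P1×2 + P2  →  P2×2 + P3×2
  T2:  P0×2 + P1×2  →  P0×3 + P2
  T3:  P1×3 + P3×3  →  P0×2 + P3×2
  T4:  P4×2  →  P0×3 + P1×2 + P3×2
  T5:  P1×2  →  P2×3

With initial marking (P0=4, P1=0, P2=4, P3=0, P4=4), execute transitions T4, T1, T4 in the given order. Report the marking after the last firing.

(P0=10, P1=2, P2=5, P3=6, P4=0)

step 1: fire T4:  (P0=4, P1=0, P2=4, P3=0, P4=4) → (P0=7, P1=2, P2=4, P3=2, P4=2)
step 2: fire T1:  (P0=7, P1=2, P2=4, P3=2, P4=2) → (P0=7, P1=0, P2=5, P3=4, P4=2)
step 3: fire T4:  (P0=7, P1=0, P2=5, P3=4, P4=2) → (P0=10, P1=2, P2=5, P3=6, P4=0)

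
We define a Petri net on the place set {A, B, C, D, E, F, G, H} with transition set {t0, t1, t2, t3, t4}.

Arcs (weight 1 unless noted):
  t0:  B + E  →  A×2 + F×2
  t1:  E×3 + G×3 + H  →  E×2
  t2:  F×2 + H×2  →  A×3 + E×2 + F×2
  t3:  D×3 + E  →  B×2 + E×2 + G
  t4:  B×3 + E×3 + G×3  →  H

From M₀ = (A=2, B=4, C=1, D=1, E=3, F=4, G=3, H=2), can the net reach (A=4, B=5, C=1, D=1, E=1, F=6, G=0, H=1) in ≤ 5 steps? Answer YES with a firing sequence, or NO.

depth 0: 1 marking
depth 1: 5 markings reached so far
depth 2: 9 markings reached so far
depth 3: 13 markings reached so far
depth 4: 14 markings reached so far
depth 5: 15 markings reached so far
target is not among the 15 markings reachable within 5 steps

NO — not reachable within 5 firings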